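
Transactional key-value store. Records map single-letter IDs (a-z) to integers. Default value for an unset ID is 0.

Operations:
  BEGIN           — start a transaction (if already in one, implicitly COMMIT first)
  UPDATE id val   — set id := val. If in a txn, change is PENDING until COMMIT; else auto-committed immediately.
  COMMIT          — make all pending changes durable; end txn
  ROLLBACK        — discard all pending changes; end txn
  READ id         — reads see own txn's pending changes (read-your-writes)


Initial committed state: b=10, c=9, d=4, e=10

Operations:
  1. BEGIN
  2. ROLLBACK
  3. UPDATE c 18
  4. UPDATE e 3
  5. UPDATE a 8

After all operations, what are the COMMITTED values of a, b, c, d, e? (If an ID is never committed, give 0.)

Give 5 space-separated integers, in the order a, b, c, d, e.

Initial committed: {b=10, c=9, d=4, e=10}
Op 1: BEGIN: in_txn=True, pending={}
Op 2: ROLLBACK: discarded pending []; in_txn=False
Op 3: UPDATE c=18 (auto-commit; committed c=18)
Op 4: UPDATE e=3 (auto-commit; committed e=3)
Op 5: UPDATE a=8 (auto-commit; committed a=8)
Final committed: {a=8, b=10, c=18, d=4, e=3}

Answer: 8 10 18 4 3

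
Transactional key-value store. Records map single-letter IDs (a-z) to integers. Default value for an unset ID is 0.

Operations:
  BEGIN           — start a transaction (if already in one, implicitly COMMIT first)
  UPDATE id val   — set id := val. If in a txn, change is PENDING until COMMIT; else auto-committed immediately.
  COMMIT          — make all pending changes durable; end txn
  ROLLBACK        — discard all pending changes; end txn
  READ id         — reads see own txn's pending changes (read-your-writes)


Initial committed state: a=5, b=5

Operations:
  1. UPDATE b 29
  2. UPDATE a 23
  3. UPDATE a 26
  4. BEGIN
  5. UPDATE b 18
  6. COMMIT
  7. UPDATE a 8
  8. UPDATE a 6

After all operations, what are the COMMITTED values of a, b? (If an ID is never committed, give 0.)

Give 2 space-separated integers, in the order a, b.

Answer: 6 18

Derivation:
Initial committed: {a=5, b=5}
Op 1: UPDATE b=29 (auto-commit; committed b=29)
Op 2: UPDATE a=23 (auto-commit; committed a=23)
Op 3: UPDATE a=26 (auto-commit; committed a=26)
Op 4: BEGIN: in_txn=True, pending={}
Op 5: UPDATE b=18 (pending; pending now {b=18})
Op 6: COMMIT: merged ['b'] into committed; committed now {a=26, b=18}
Op 7: UPDATE a=8 (auto-commit; committed a=8)
Op 8: UPDATE a=6 (auto-commit; committed a=6)
Final committed: {a=6, b=18}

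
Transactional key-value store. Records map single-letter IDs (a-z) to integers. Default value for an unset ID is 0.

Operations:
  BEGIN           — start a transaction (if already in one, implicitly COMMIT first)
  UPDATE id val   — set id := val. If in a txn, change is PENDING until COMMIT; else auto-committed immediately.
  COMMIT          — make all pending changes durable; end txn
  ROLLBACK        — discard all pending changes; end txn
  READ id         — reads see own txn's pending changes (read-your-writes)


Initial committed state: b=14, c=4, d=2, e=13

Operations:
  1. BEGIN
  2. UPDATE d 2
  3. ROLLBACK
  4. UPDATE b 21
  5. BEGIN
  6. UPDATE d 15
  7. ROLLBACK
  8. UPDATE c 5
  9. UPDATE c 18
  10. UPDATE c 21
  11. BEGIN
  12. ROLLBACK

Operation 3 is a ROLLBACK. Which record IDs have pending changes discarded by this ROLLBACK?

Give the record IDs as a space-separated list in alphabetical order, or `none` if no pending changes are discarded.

Answer: d

Derivation:
Initial committed: {b=14, c=4, d=2, e=13}
Op 1: BEGIN: in_txn=True, pending={}
Op 2: UPDATE d=2 (pending; pending now {d=2})
Op 3: ROLLBACK: discarded pending ['d']; in_txn=False
Op 4: UPDATE b=21 (auto-commit; committed b=21)
Op 5: BEGIN: in_txn=True, pending={}
Op 6: UPDATE d=15 (pending; pending now {d=15})
Op 7: ROLLBACK: discarded pending ['d']; in_txn=False
Op 8: UPDATE c=5 (auto-commit; committed c=5)
Op 9: UPDATE c=18 (auto-commit; committed c=18)
Op 10: UPDATE c=21 (auto-commit; committed c=21)
Op 11: BEGIN: in_txn=True, pending={}
Op 12: ROLLBACK: discarded pending []; in_txn=False
ROLLBACK at op 3 discards: ['d']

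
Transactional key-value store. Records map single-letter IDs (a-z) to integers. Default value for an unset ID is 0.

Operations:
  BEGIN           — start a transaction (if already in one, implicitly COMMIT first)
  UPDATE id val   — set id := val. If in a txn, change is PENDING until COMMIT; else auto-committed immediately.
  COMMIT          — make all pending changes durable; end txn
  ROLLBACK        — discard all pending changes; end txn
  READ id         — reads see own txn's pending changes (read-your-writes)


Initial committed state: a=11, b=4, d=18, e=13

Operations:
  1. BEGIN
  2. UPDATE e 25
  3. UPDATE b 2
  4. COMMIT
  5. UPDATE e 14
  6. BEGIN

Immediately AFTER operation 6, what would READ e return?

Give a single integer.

Answer: 14

Derivation:
Initial committed: {a=11, b=4, d=18, e=13}
Op 1: BEGIN: in_txn=True, pending={}
Op 2: UPDATE e=25 (pending; pending now {e=25})
Op 3: UPDATE b=2 (pending; pending now {b=2, e=25})
Op 4: COMMIT: merged ['b', 'e'] into committed; committed now {a=11, b=2, d=18, e=25}
Op 5: UPDATE e=14 (auto-commit; committed e=14)
Op 6: BEGIN: in_txn=True, pending={}
After op 6: visible(e) = 14 (pending={}, committed={a=11, b=2, d=18, e=14})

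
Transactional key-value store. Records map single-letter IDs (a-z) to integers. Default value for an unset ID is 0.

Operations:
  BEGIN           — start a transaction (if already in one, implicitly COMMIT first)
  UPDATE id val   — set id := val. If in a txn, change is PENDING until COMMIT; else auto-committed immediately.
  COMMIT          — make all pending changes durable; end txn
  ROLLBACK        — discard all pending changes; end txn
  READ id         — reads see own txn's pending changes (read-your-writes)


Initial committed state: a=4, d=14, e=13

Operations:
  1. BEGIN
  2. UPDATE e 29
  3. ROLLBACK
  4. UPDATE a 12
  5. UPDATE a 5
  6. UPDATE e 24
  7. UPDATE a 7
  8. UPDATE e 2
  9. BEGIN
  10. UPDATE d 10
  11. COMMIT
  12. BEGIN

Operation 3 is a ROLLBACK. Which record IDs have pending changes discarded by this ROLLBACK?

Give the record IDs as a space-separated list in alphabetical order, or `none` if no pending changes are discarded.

Answer: e

Derivation:
Initial committed: {a=4, d=14, e=13}
Op 1: BEGIN: in_txn=True, pending={}
Op 2: UPDATE e=29 (pending; pending now {e=29})
Op 3: ROLLBACK: discarded pending ['e']; in_txn=False
Op 4: UPDATE a=12 (auto-commit; committed a=12)
Op 5: UPDATE a=5 (auto-commit; committed a=5)
Op 6: UPDATE e=24 (auto-commit; committed e=24)
Op 7: UPDATE a=7 (auto-commit; committed a=7)
Op 8: UPDATE e=2 (auto-commit; committed e=2)
Op 9: BEGIN: in_txn=True, pending={}
Op 10: UPDATE d=10 (pending; pending now {d=10})
Op 11: COMMIT: merged ['d'] into committed; committed now {a=7, d=10, e=2}
Op 12: BEGIN: in_txn=True, pending={}
ROLLBACK at op 3 discards: ['e']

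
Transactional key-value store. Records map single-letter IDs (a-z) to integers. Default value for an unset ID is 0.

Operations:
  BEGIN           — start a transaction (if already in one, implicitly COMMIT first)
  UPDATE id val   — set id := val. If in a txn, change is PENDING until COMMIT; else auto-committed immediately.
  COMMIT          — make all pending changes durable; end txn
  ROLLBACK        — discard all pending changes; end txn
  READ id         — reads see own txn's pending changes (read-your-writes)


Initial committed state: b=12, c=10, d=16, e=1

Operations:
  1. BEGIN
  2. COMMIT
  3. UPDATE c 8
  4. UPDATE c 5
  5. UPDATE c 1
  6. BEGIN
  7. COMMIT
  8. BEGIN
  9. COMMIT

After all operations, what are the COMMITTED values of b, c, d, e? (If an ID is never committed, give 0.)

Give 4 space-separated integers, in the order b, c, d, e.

Answer: 12 1 16 1

Derivation:
Initial committed: {b=12, c=10, d=16, e=1}
Op 1: BEGIN: in_txn=True, pending={}
Op 2: COMMIT: merged [] into committed; committed now {b=12, c=10, d=16, e=1}
Op 3: UPDATE c=8 (auto-commit; committed c=8)
Op 4: UPDATE c=5 (auto-commit; committed c=5)
Op 5: UPDATE c=1 (auto-commit; committed c=1)
Op 6: BEGIN: in_txn=True, pending={}
Op 7: COMMIT: merged [] into committed; committed now {b=12, c=1, d=16, e=1}
Op 8: BEGIN: in_txn=True, pending={}
Op 9: COMMIT: merged [] into committed; committed now {b=12, c=1, d=16, e=1}
Final committed: {b=12, c=1, d=16, e=1}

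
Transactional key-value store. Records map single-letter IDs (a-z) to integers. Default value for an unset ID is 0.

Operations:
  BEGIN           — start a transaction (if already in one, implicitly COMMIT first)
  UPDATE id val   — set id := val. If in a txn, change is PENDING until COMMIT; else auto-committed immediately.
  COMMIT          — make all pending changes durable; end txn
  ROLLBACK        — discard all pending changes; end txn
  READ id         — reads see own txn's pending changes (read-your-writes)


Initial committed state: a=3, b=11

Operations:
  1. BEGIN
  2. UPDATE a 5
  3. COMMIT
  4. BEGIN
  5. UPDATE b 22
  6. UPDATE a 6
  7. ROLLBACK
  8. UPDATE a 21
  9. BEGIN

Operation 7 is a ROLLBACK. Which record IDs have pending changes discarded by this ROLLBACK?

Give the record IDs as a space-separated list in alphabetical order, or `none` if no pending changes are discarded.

Answer: a b

Derivation:
Initial committed: {a=3, b=11}
Op 1: BEGIN: in_txn=True, pending={}
Op 2: UPDATE a=5 (pending; pending now {a=5})
Op 3: COMMIT: merged ['a'] into committed; committed now {a=5, b=11}
Op 4: BEGIN: in_txn=True, pending={}
Op 5: UPDATE b=22 (pending; pending now {b=22})
Op 6: UPDATE a=6 (pending; pending now {a=6, b=22})
Op 7: ROLLBACK: discarded pending ['a', 'b']; in_txn=False
Op 8: UPDATE a=21 (auto-commit; committed a=21)
Op 9: BEGIN: in_txn=True, pending={}
ROLLBACK at op 7 discards: ['a', 'b']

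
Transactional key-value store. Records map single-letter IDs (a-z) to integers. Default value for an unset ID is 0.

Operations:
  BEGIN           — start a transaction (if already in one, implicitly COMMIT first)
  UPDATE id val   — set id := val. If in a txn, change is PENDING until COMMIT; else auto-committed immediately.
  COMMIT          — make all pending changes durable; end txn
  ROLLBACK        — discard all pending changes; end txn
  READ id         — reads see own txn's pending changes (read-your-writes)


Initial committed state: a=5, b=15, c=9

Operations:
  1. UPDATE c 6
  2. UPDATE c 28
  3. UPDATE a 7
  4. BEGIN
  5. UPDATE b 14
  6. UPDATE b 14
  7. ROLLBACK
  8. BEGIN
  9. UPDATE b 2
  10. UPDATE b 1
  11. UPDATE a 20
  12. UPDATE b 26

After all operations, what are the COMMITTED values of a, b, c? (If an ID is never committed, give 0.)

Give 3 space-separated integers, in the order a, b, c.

Initial committed: {a=5, b=15, c=9}
Op 1: UPDATE c=6 (auto-commit; committed c=6)
Op 2: UPDATE c=28 (auto-commit; committed c=28)
Op 3: UPDATE a=7 (auto-commit; committed a=7)
Op 4: BEGIN: in_txn=True, pending={}
Op 5: UPDATE b=14 (pending; pending now {b=14})
Op 6: UPDATE b=14 (pending; pending now {b=14})
Op 7: ROLLBACK: discarded pending ['b']; in_txn=False
Op 8: BEGIN: in_txn=True, pending={}
Op 9: UPDATE b=2 (pending; pending now {b=2})
Op 10: UPDATE b=1 (pending; pending now {b=1})
Op 11: UPDATE a=20 (pending; pending now {a=20, b=1})
Op 12: UPDATE b=26 (pending; pending now {a=20, b=26})
Final committed: {a=7, b=15, c=28}

Answer: 7 15 28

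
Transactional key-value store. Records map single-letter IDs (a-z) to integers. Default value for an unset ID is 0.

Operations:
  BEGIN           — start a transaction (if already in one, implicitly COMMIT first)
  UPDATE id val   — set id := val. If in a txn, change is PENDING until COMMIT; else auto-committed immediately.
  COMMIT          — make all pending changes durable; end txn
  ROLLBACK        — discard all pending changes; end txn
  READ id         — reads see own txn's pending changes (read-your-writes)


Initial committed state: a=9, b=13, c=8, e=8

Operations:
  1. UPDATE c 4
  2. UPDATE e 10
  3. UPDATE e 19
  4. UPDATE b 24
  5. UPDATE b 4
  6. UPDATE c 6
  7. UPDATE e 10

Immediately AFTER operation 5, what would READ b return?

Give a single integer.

Answer: 4

Derivation:
Initial committed: {a=9, b=13, c=8, e=8}
Op 1: UPDATE c=4 (auto-commit; committed c=4)
Op 2: UPDATE e=10 (auto-commit; committed e=10)
Op 3: UPDATE e=19 (auto-commit; committed e=19)
Op 4: UPDATE b=24 (auto-commit; committed b=24)
Op 5: UPDATE b=4 (auto-commit; committed b=4)
After op 5: visible(b) = 4 (pending={}, committed={a=9, b=4, c=4, e=19})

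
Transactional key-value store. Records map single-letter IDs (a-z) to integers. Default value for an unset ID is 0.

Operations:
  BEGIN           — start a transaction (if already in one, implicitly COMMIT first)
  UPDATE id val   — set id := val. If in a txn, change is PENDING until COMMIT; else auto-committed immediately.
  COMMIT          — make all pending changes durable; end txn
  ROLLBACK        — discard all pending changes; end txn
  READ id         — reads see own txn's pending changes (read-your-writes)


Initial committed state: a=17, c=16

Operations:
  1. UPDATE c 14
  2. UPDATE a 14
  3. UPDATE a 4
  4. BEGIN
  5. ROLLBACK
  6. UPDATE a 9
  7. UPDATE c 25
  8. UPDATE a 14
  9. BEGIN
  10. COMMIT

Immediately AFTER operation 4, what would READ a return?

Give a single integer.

Answer: 4

Derivation:
Initial committed: {a=17, c=16}
Op 1: UPDATE c=14 (auto-commit; committed c=14)
Op 2: UPDATE a=14 (auto-commit; committed a=14)
Op 3: UPDATE a=4 (auto-commit; committed a=4)
Op 4: BEGIN: in_txn=True, pending={}
After op 4: visible(a) = 4 (pending={}, committed={a=4, c=14})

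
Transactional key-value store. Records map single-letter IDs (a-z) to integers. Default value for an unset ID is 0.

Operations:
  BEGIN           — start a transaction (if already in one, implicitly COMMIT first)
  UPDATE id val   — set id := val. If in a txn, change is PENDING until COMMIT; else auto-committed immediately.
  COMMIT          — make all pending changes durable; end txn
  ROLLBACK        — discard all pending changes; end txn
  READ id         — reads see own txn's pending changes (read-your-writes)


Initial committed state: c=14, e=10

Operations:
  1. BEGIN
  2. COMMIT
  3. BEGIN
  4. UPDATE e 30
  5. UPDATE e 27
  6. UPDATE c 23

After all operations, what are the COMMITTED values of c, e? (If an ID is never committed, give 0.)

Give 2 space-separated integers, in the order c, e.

Answer: 14 10

Derivation:
Initial committed: {c=14, e=10}
Op 1: BEGIN: in_txn=True, pending={}
Op 2: COMMIT: merged [] into committed; committed now {c=14, e=10}
Op 3: BEGIN: in_txn=True, pending={}
Op 4: UPDATE e=30 (pending; pending now {e=30})
Op 5: UPDATE e=27 (pending; pending now {e=27})
Op 6: UPDATE c=23 (pending; pending now {c=23, e=27})
Final committed: {c=14, e=10}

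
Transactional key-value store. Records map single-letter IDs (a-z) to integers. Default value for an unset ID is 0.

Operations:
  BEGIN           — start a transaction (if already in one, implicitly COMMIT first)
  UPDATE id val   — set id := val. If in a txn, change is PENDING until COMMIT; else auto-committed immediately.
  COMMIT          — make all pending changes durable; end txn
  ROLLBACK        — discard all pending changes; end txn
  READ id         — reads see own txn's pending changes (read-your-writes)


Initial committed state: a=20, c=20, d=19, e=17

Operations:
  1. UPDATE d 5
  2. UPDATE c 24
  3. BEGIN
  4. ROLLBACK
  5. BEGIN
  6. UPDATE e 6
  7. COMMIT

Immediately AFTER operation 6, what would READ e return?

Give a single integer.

Initial committed: {a=20, c=20, d=19, e=17}
Op 1: UPDATE d=5 (auto-commit; committed d=5)
Op 2: UPDATE c=24 (auto-commit; committed c=24)
Op 3: BEGIN: in_txn=True, pending={}
Op 4: ROLLBACK: discarded pending []; in_txn=False
Op 5: BEGIN: in_txn=True, pending={}
Op 6: UPDATE e=6 (pending; pending now {e=6})
After op 6: visible(e) = 6 (pending={e=6}, committed={a=20, c=24, d=5, e=17})

Answer: 6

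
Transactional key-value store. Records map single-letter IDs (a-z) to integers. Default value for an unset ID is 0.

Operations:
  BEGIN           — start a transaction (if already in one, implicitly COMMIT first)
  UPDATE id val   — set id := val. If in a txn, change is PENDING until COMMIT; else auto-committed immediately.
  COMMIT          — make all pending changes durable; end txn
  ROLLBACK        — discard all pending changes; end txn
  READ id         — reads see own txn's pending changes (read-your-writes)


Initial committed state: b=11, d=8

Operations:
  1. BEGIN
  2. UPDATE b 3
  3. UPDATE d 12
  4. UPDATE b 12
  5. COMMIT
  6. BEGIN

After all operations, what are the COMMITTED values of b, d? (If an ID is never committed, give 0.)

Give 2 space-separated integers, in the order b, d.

Answer: 12 12

Derivation:
Initial committed: {b=11, d=8}
Op 1: BEGIN: in_txn=True, pending={}
Op 2: UPDATE b=3 (pending; pending now {b=3})
Op 3: UPDATE d=12 (pending; pending now {b=3, d=12})
Op 4: UPDATE b=12 (pending; pending now {b=12, d=12})
Op 5: COMMIT: merged ['b', 'd'] into committed; committed now {b=12, d=12}
Op 6: BEGIN: in_txn=True, pending={}
Final committed: {b=12, d=12}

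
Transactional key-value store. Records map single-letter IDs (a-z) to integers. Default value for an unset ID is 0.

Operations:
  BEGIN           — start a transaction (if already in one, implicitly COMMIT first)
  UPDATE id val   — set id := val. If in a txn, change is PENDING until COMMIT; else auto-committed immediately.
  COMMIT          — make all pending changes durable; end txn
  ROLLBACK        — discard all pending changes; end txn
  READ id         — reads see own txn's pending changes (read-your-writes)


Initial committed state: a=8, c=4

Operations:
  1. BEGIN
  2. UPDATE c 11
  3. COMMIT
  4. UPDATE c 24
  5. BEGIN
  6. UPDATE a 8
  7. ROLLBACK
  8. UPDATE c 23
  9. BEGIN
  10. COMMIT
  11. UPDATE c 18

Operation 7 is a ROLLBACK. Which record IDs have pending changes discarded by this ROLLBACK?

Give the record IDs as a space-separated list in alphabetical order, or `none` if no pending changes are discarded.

Initial committed: {a=8, c=4}
Op 1: BEGIN: in_txn=True, pending={}
Op 2: UPDATE c=11 (pending; pending now {c=11})
Op 3: COMMIT: merged ['c'] into committed; committed now {a=8, c=11}
Op 4: UPDATE c=24 (auto-commit; committed c=24)
Op 5: BEGIN: in_txn=True, pending={}
Op 6: UPDATE a=8 (pending; pending now {a=8})
Op 7: ROLLBACK: discarded pending ['a']; in_txn=False
Op 8: UPDATE c=23 (auto-commit; committed c=23)
Op 9: BEGIN: in_txn=True, pending={}
Op 10: COMMIT: merged [] into committed; committed now {a=8, c=23}
Op 11: UPDATE c=18 (auto-commit; committed c=18)
ROLLBACK at op 7 discards: ['a']

Answer: a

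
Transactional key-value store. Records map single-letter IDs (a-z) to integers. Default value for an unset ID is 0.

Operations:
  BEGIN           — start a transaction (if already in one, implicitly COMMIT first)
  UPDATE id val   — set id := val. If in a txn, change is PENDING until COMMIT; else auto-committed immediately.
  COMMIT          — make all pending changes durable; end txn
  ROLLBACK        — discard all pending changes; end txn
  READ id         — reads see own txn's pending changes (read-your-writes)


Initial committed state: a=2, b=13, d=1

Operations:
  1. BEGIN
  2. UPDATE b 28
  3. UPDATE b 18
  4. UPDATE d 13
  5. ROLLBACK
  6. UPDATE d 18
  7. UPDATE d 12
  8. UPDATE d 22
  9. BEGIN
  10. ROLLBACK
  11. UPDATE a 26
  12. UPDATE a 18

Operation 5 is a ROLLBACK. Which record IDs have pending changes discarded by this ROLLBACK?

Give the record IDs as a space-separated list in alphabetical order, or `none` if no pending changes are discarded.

Answer: b d

Derivation:
Initial committed: {a=2, b=13, d=1}
Op 1: BEGIN: in_txn=True, pending={}
Op 2: UPDATE b=28 (pending; pending now {b=28})
Op 3: UPDATE b=18 (pending; pending now {b=18})
Op 4: UPDATE d=13 (pending; pending now {b=18, d=13})
Op 5: ROLLBACK: discarded pending ['b', 'd']; in_txn=False
Op 6: UPDATE d=18 (auto-commit; committed d=18)
Op 7: UPDATE d=12 (auto-commit; committed d=12)
Op 8: UPDATE d=22 (auto-commit; committed d=22)
Op 9: BEGIN: in_txn=True, pending={}
Op 10: ROLLBACK: discarded pending []; in_txn=False
Op 11: UPDATE a=26 (auto-commit; committed a=26)
Op 12: UPDATE a=18 (auto-commit; committed a=18)
ROLLBACK at op 5 discards: ['b', 'd']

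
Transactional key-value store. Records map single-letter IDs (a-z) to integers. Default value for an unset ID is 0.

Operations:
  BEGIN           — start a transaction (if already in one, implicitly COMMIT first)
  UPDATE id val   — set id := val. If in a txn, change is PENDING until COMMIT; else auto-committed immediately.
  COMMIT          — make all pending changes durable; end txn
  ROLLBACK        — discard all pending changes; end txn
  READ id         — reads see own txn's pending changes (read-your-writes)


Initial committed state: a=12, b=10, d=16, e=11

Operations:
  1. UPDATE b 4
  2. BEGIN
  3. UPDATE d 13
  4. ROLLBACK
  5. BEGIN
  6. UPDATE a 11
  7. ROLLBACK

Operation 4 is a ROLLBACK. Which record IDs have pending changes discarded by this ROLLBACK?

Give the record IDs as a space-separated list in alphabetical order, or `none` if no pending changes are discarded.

Initial committed: {a=12, b=10, d=16, e=11}
Op 1: UPDATE b=4 (auto-commit; committed b=4)
Op 2: BEGIN: in_txn=True, pending={}
Op 3: UPDATE d=13 (pending; pending now {d=13})
Op 4: ROLLBACK: discarded pending ['d']; in_txn=False
Op 5: BEGIN: in_txn=True, pending={}
Op 6: UPDATE a=11 (pending; pending now {a=11})
Op 7: ROLLBACK: discarded pending ['a']; in_txn=False
ROLLBACK at op 4 discards: ['d']

Answer: d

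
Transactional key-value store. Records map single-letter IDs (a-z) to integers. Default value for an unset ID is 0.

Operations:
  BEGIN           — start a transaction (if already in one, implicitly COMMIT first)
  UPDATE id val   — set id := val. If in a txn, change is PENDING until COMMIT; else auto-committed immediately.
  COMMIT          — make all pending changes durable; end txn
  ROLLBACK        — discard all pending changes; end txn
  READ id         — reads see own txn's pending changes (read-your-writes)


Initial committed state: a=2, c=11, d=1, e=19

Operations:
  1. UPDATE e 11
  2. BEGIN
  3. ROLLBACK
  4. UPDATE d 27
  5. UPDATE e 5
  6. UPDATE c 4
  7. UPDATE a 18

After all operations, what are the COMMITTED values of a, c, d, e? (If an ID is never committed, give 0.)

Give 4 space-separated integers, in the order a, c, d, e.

Initial committed: {a=2, c=11, d=1, e=19}
Op 1: UPDATE e=11 (auto-commit; committed e=11)
Op 2: BEGIN: in_txn=True, pending={}
Op 3: ROLLBACK: discarded pending []; in_txn=False
Op 4: UPDATE d=27 (auto-commit; committed d=27)
Op 5: UPDATE e=5 (auto-commit; committed e=5)
Op 6: UPDATE c=4 (auto-commit; committed c=4)
Op 7: UPDATE a=18 (auto-commit; committed a=18)
Final committed: {a=18, c=4, d=27, e=5}

Answer: 18 4 27 5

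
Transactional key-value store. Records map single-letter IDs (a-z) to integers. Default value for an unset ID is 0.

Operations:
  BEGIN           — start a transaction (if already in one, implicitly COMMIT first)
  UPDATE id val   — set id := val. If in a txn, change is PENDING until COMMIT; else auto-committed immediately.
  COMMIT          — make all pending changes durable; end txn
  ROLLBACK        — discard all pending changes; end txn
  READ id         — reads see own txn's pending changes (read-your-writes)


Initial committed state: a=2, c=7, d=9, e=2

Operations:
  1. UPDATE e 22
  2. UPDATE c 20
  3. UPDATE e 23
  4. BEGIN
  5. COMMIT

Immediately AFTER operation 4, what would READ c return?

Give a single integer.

Initial committed: {a=2, c=7, d=9, e=2}
Op 1: UPDATE e=22 (auto-commit; committed e=22)
Op 2: UPDATE c=20 (auto-commit; committed c=20)
Op 3: UPDATE e=23 (auto-commit; committed e=23)
Op 4: BEGIN: in_txn=True, pending={}
After op 4: visible(c) = 20 (pending={}, committed={a=2, c=20, d=9, e=23})

Answer: 20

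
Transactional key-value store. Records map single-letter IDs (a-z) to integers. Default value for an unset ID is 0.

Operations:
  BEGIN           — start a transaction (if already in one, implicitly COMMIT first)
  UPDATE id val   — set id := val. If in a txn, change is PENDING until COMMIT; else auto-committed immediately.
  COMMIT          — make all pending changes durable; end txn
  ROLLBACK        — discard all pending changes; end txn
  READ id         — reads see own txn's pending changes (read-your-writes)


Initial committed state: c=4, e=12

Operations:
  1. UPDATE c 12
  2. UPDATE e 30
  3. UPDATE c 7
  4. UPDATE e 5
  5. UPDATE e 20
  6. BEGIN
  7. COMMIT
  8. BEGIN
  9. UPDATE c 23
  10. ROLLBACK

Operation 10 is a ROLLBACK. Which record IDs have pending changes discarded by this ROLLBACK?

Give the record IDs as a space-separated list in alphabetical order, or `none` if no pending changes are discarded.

Answer: c

Derivation:
Initial committed: {c=4, e=12}
Op 1: UPDATE c=12 (auto-commit; committed c=12)
Op 2: UPDATE e=30 (auto-commit; committed e=30)
Op 3: UPDATE c=7 (auto-commit; committed c=7)
Op 4: UPDATE e=5 (auto-commit; committed e=5)
Op 5: UPDATE e=20 (auto-commit; committed e=20)
Op 6: BEGIN: in_txn=True, pending={}
Op 7: COMMIT: merged [] into committed; committed now {c=7, e=20}
Op 8: BEGIN: in_txn=True, pending={}
Op 9: UPDATE c=23 (pending; pending now {c=23})
Op 10: ROLLBACK: discarded pending ['c']; in_txn=False
ROLLBACK at op 10 discards: ['c']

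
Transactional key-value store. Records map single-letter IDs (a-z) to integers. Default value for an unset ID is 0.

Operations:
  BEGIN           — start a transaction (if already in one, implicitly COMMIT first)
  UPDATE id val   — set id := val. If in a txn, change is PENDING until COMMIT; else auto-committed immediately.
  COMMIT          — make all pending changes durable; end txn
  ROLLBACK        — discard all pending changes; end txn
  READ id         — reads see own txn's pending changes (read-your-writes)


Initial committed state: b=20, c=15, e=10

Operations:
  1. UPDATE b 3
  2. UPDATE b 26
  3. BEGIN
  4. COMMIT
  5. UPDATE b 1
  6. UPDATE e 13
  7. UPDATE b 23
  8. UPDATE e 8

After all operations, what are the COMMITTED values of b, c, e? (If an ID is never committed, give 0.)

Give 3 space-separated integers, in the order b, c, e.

Answer: 23 15 8

Derivation:
Initial committed: {b=20, c=15, e=10}
Op 1: UPDATE b=3 (auto-commit; committed b=3)
Op 2: UPDATE b=26 (auto-commit; committed b=26)
Op 3: BEGIN: in_txn=True, pending={}
Op 4: COMMIT: merged [] into committed; committed now {b=26, c=15, e=10}
Op 5: UPDATE b=1 (auto-commit; committed b=1)
Op 6: UPDATE e=13 (auto-commit; committed e=13)
Op 7: UPDATE b=23 (auto-commit; committed b=23)
Op 8: UPDATE e=8 (auto-commit; committed e=8)
Final committed: {b=23, c=15, e=8}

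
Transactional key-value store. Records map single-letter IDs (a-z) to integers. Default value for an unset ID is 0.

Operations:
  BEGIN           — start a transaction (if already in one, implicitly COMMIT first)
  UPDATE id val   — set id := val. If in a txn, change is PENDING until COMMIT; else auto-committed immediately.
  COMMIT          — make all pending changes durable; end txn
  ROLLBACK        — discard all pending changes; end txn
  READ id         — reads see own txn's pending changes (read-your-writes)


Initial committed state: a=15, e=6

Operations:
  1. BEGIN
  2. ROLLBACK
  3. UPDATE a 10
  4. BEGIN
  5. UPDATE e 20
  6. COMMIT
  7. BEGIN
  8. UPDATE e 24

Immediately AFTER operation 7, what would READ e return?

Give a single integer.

Answer: 20

Derivation:
Initial committed: {a=15, e=6}
Op 1: BEGIN: in_txn=True, pending={}
Op 2: ROLLBACK: discarded pending []; in_txn=False
Op 3: UPDATE a=10 (auto-commit; committed a=10)
Op 4: BEGIN: in_txn=True, pending={}
Op 5: UPDATE e=20 (pending; pending now {e=20})
Op 6: COMMIT: merged ['e'] into committed; committed now {a=10, e=20}
Op 7: BEGIN: in_txn=True, pending={}
After op 7: visible(e) = 20 (pending={}, committed={a=10, e=20})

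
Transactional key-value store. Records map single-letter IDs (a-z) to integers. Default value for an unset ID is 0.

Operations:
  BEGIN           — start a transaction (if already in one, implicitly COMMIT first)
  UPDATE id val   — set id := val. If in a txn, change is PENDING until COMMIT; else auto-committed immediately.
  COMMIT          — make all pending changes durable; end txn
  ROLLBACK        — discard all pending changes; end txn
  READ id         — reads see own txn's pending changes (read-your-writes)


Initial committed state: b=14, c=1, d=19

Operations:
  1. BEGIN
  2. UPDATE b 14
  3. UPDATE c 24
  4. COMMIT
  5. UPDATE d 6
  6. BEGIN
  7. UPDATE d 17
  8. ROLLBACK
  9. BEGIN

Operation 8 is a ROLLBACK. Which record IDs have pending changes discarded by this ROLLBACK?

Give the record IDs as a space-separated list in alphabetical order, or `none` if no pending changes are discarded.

Initial committed: {b=14, c=1, d=19}
Op 1: BEGIN: in_txn=True, pending={}
Op 2: UPDATE b=14 (pending; pending now {b=14})
Op 3: UPDATE c=24 (pending; pending now {b=14, c=24})
Op 4: COMMIT: merged ['b', 'c'] into committed; committed now {b=14, c=24, d=19}
Op 5: UPDATE d=6 (auto-commit; committed d=6)
Op 6: BEGIN: in_txn=True, pending={}
Op 7: UPDATE d=17 (pending; pending now {d=17})
Op 8: ROLLBACK: discarded pending ['d']; in_txn=False
Op 9: BEGIN: in_txn=True, pending={}
ROLLBACK at op 8 discards: ['d']

Answer: d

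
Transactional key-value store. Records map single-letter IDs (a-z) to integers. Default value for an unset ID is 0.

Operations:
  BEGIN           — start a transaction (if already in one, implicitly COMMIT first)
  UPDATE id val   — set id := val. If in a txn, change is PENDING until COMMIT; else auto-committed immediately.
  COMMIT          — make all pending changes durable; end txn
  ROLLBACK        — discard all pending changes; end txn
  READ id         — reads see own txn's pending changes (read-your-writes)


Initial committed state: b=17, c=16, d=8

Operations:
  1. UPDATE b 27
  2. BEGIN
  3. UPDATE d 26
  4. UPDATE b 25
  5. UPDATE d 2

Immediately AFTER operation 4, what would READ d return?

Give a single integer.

Initial committed: {b=17, c=16, d=8}
Op 1: UPDATE b=27 (auto-commit; committed b=27)
Op 2: BEGIN: in_txn=True, pending={}
Op 3: UPDATE d=26 (pending; pending now {d=26})
Op 4: UPDATE b=25 (pending; pending now {b=25, d=26})
After op 4: visible(d) = 26 (pending={b=25, d=26}, committed={b=27, c=16, d=8})

Answer: 26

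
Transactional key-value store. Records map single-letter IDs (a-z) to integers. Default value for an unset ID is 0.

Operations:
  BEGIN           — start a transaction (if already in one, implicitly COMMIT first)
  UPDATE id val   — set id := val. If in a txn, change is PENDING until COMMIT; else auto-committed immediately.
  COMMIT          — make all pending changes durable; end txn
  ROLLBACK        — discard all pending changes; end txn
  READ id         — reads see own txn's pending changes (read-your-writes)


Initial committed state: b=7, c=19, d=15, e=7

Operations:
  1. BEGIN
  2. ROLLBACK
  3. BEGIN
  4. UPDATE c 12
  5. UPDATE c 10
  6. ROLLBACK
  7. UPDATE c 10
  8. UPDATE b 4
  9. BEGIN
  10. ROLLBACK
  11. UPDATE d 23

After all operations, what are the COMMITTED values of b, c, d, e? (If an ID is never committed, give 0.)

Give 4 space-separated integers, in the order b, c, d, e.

Answer: 4 10 23 7

Derivation:
Initial committed: {b=7, c=19, d=15, e=7}
Op 1: BEGIN: in_txn=True, pending={}
Op 2: ROLLBACK: discarded pending []; in_txn=False
Op 3: BEGIN: in_txn=True, pending={}
Op 4: UPDATE c=12 (pending; pending now {c=12})
Op 5: UPDATE c=10 (pending; pending now {c=10})
Op 6: ROLLBACK: discarded pending ['c']; in_txn=False
Op 7: UPDATE c=10 (auto-commit; committed c=10)
Op 8: UPDATE b=4 (auto-commit; committed b=4)
Op 9: BEGIN: in_txn=True, pending={}
Op 10: ROLLBACK: discarded pending []; in_txn=False
Op 11: UPDATE d=23 (auto-commit; committed d=23)
Final committed: {b=4, c=10, d=23, e=7}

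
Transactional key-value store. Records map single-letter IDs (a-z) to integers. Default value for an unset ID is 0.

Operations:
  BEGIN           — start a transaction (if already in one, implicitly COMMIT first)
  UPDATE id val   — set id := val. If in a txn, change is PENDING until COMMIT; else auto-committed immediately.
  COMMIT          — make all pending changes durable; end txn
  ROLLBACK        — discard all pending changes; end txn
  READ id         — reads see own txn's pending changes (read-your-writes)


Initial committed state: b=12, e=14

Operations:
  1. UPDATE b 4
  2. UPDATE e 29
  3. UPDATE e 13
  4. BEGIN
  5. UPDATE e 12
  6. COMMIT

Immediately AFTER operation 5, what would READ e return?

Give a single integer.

Answer: 12

Derivation:
Initial committed: {b=12, e=14}
Op 1: UPDATE b=4 (auto-commit; committed b=4)
Op 2: UPDATE e=29 (auto-commit; committed e=29)
Op 3: UPDATE e=13 (auto-commit; committed e=13)
Op 4: BEGIN: in_txn=True, pending={}
Op 5: UPDATE e=12 (pending; pending now {e=12})
After op 5: visible(e) = 12 (pending={e=12}, committed={b=4, e=13})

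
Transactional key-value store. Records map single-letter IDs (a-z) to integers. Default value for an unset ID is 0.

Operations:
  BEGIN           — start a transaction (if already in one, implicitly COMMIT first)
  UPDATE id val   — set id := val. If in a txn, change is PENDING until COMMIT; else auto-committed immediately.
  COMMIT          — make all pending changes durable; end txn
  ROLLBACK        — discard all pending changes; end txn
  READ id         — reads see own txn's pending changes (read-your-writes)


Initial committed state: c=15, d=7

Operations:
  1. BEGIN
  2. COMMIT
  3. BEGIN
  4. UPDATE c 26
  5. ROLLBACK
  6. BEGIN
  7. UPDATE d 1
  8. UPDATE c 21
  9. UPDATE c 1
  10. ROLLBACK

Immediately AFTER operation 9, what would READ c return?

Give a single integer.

Initial committed: {c=15, d=7}
Op 1: BEGIN: in_txn=True, pending={}
Op 2: COMMIT: merged [] into committed; committed now {c=15, d=7}
Op 3: BEGIN: in_txn=True, pending={}
Op 4: UPDATE c=26 (pending; pending now {c=26})
Op 5: ROLLBACK: discarded pending ['c']; in_txn=False
Op 6: BEGIN: in_txn=True, pending={}
Op 7: UPDATE d=1 (pending; pending now {d=1})
Op 8: UPDATE c=21 (pending; pending now {c=21, d=1})
Op 9: UPDATE c=1 (pending; pending now {c=1, d=1})
After op 9: visible(c) = 1 (pending={c=1, d=1}, committed={c=15, d=7})

Answer: 1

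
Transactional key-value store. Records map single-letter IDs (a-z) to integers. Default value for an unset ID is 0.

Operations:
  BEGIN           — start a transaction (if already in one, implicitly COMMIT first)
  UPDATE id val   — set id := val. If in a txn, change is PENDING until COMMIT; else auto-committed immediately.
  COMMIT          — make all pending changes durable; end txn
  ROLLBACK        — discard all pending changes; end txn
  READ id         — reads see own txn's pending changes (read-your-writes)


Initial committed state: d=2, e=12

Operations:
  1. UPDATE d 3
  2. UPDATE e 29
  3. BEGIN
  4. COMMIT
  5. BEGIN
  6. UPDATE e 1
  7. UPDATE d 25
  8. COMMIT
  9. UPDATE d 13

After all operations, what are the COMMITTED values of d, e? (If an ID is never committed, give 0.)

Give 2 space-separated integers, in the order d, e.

Answer: 13 1

Derivation:
Initial committed: {d=2, e=12}
Op 1: UPDATE d=3 (auto-commit; committed d=3)
Op 2: UPDATE e=29 (auto-commit; committed e=29)
Op 3: BEGIN: in_txn=True, pending={}
Op 4: COMMIT: merged [] into committed; committed now {d=3, e=29}
Op 5: BEGIN: in_txn=True, pending={}
Op 6: UPDATE e=1 (pending; pending now {e=1})
Op 7: UPDATE d=25 (pending; pending now {d=25, e=1})
Op 8: COMMIT: merged ['d', 'e'] into committed; committed now {d=25, e=1}
Op 9: UPDATE d=13 (auto-commit; committed d=13)
Final committed: {d=13, e=1}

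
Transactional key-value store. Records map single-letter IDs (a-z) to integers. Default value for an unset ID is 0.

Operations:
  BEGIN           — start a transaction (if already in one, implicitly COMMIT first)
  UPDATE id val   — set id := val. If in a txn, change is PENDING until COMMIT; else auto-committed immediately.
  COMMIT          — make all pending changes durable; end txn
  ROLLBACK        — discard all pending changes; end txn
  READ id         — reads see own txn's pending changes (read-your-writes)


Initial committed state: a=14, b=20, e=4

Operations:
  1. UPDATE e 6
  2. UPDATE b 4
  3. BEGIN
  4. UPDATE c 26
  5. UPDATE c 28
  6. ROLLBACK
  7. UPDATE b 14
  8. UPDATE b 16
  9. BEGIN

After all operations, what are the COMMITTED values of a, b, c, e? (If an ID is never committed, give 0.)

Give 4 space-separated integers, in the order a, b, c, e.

Answer: 14 16 0 6

Derivation:
Initial committed: {a=14, b=20, e=4}
Op 1: UPDATE e=6 (auto-commit; committed e=6)
Op 2: UPDATE b=4 (auto-commit; committed b=4)
Op 3: BEGIN: in_txn=True, pending={}
Op 4: UPDATE c=26 (pending; pending now {c=26})
Op 5: UPDATE c=28 (pending; pending now {c=28})
Op 6: ROLLBACK: discarded pending ['c']; in_txn=False
Op 7: UPDATE b=14 (auto-commit; committed b=14)
Op 8: UPDATE b=16 (auto-commit; committed b=16)
Op 9: BEGIN: in_txn=True, pending={}
Final committed: {a=14, b=16, e=6}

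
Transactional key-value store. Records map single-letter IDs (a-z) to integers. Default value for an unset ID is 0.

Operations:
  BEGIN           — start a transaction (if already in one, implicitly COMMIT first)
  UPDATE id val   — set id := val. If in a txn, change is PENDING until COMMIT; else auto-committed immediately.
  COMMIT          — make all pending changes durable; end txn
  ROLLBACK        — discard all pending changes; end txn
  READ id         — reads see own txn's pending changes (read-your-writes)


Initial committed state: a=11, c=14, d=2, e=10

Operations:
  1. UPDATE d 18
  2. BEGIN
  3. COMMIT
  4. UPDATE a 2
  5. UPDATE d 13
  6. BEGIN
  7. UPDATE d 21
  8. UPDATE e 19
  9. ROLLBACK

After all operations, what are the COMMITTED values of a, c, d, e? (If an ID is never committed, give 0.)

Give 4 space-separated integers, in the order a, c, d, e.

Initial committed: {a=11, c=14, d=2, e=10}
Op 1: UPDATE d=18 (auto-commit; committed d=18)
Op 2: BEGIN: in_txn=True, pending={}
Op 3: COMMIT: merged [] into committed; committed now {a=11, c=14, d=18, e=10}
Op 4: UPDATE a=2 (auto-commit; committed a=2)
Op 5: UPDATE d=13 (auto-commit; committed d=13)
Op 6: BEGIN: in_txn=True, pending={}
Op 7: UPDATE d=21 (pending; pending now {d=21})
Op 8: UPDATE e=19 (pending; pending now {d=21, e=19})
Op 9: ROLLBACK: discarded pending ['d', 'e']; in_txn=False
Final committed: {a=2, c=14, d=13, e=10}

Answer: 2 14 13 10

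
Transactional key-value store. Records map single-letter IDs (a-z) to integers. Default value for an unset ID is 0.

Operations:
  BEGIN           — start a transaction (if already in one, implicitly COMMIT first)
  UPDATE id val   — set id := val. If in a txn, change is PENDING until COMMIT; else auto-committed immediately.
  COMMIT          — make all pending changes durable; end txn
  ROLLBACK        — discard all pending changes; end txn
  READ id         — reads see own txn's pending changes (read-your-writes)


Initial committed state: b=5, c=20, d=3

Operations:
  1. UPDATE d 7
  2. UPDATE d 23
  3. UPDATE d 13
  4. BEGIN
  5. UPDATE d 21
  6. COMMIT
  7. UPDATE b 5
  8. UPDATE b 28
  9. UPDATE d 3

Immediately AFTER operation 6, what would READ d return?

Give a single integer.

Initial committed: {b=5, c=20, d=3}
Op 1: UPDATE d=7 (auto-commit; committed d=7)
Op 2: UPDATE d=23 (auto-commit; committed d=23)
Op 3: UPDATE d=13 (auto-commit; committed d=13)
Op 4: BEGIN: in_txn=True, pending={}
Op 5: UPDATE d=21 (pending; pending now {d=21})
Op 6: COMMIT: merged ['d'] into committed; committed now {b=5, c=20, d=21}
After op 6: visible(d) = 21 (pending={}, committed={b=5, c=20, d=21})

Answer: 21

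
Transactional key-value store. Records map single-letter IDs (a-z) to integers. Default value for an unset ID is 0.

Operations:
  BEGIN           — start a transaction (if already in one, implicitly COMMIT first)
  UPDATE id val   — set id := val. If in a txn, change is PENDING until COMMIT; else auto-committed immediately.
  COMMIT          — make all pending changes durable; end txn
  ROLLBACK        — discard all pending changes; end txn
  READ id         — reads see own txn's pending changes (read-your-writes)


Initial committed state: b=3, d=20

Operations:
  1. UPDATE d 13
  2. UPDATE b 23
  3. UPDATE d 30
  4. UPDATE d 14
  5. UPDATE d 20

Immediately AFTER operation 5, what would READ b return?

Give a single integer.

Answer: 23

Derivation:
Initial committed: {b=3, d=20}
Op 1: UPDATE d=13 (auto-commit; committed d=13)
Op 2: UPDATE b=23 (auto-commit; committed b=23)
Op 3: UPDATE d=30 (auto-commit; committed d=30)
Op 4: UPDATE d=14 (auto-commit; committed d=14)
Op 5: UPDATE d=20 (auto-commit; committed d=20)
After op 5: visible(b) = 23 (pending={}, committed={b=23, d=20})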